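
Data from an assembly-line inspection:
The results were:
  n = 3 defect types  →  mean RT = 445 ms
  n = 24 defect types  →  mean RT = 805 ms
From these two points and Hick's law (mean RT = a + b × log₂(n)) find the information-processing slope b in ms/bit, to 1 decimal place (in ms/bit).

120.0 ms/bit

The slope on a log₂ axis is (805 − 445) / (4.5850 − 1.5850) = 120.000 ms/bit.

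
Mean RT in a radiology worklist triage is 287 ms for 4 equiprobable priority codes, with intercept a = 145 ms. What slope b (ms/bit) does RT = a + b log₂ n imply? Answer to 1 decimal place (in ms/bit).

b = (287 − 145) / log₂(4) = 142 / 2 = 71.000 ms/bit.

71.0 ms/bit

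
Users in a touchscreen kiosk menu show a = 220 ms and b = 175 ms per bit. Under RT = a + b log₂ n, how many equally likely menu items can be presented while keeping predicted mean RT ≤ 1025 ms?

24

175·log₂ n ≤ 1025 − 220 = 805, giving log₂ n ≤ 4.6000 and n ≤ 24.251. The largest whole number is 24.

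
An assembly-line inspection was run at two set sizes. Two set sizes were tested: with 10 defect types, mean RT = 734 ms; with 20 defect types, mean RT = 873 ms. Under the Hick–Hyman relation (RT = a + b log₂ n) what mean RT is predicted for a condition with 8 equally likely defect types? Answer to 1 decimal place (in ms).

689.3 ms

Fit slope and intercept:
  b = (873 − 734) / (log₂ 20 − log₂ 10) = 139 / (4.3219 − 3.3219) = 139.000 ms/bit
  a = 734 − 139.000 × 3.3219 = 272.252 ms
Then RT(8) = 272.252 + 139.000 × log₂ 8 = 272.252 + 139.000 × 3 ≈ 689.252 ms.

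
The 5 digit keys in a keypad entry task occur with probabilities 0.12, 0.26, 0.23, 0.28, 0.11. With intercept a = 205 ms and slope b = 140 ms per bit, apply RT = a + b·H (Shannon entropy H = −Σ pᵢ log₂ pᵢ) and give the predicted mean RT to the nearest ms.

516 ms

H = 0.12·log₂(1/0.12) + 0.26·log₂(1/0.26) + 0.23·log₂(1/0.23) + 0.28·log₂(1/0.28) + 0.11·log₂(1/0.11) = 2.2245 bits.
RT = 205 + 140 × 2.2245 = 516.43 ms.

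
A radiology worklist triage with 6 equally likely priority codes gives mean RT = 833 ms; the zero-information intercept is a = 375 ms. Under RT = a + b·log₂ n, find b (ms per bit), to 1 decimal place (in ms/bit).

177.2 ms/bit

6 alternatives carry log₂ 6 = 2.5850 bits; the choice cost is 833 − 375 = 458 ms, so b = 458/2.5850 = 177.179 ms/bit.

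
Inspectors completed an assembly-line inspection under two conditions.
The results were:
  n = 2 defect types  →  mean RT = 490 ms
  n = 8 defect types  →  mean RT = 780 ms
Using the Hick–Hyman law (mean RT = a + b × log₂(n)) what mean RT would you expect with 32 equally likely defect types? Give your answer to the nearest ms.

Solve the two-equation system in a and b:
  b = (780 − 490) / (log₂ 8 − log₂ 2) = 290 / (3 − 1) = 145 ms/bit
  a = 490 − 145 × 1 = 345 ms
Then RT(32) = 345 + 145 × log₂ 32 = 345 + 145 × 5 ≈ 1070.000 ms.

1070 ms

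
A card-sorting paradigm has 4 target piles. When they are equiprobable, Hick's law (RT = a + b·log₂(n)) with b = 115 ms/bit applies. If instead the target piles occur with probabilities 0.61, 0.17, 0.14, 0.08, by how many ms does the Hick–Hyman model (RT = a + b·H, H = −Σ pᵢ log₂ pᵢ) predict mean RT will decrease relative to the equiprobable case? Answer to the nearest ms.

51 ms

Equiprobable entropy H₀ = log₂ 4 = 2.0000 bits.
Skewed entropy H = −Σ pᵢ log₂ pᵢ = 1.5582 bits.
ΔRT = b·(H₀ − H) = 115 × 0.4418 = 50.81 ms.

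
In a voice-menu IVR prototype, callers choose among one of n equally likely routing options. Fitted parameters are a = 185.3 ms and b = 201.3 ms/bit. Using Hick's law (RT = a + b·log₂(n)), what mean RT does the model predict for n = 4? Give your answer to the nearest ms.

log₂(4) = 2 bits, so RT = 185.3 + 201.3 × 2 ≈ 587.900 ms.

588 ms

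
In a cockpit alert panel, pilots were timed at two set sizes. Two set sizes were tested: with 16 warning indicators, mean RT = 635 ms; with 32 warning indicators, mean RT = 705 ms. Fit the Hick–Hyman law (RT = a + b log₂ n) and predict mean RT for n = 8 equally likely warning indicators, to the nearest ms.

565 ms

Solve the two-equation system in a and b:
  b = (705 − 635) / (log₂ 32 − log₂ 16) = 70 / (5 − 4) = 70 ms/bit
  a = 635 − 70 × 4 = 355 ms
Then RT(8) = 355 + 70 × log₂ 8 = 355 + 70 × 3 ≈ 565.000 ms.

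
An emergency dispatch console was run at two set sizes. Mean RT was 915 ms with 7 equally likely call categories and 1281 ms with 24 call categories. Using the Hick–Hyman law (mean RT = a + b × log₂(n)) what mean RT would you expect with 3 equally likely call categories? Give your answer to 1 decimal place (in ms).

RT is linear in log₂ n, so two points fix the line:
  b = (1281 − 915) / (log₂ 24 − log₂ 7) = 366 / (4.5850 − 2.8074) = 205.895 ms/bit
  a = 915 − 205.895 × 2.8074 = 336.980 ms
Then RT(3) = 336.980 + 205.895 × log₂ 3 = 336.980 + 205.895 × 1.5850 ≈ 663.316 ms.

663.3 ms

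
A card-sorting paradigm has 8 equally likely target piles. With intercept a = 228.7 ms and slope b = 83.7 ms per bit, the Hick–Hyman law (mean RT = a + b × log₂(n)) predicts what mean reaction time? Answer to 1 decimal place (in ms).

479.8 ms

log₂(8) = 3 bits, so RT = 228.7 + 83.7 × 3 ≈ 479.800 ms.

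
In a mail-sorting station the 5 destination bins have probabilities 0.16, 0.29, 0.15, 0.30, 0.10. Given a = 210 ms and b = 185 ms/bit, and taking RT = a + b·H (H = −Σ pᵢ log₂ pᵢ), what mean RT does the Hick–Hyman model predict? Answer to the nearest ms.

618 ms

Entropy contributions −pᵢ log₂ pᵢ: 0.4230, 0.5179, 0.4105, 0.5211, 0.3322; sum H = 2.2047 bits.
RT = a + bH = 210 + 185·2.2047 = 617.88 ms.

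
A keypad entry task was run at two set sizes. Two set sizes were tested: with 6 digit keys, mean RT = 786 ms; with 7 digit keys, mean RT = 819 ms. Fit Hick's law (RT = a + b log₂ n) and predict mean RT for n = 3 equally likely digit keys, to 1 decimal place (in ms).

Fit slope and intercept:
  b = (819 − 786) / (log₂ 7 − log₂ 6) = 33 / (2.8074 − 2.5850) = 148.386 ms/bit
  a = 786 − 148.386 × 2.5850 = 402.427 ms
Then RT(3) = 402.427 + 148.386 × log₂ 3 = 402.427 + 148.386 × 1.5850 ≈ 637.614 ms.

637.6 ms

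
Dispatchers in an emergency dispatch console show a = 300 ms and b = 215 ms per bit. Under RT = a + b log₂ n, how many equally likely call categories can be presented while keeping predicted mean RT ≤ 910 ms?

7

Information budget: (910 − 300)/215 = 2.8372 bits, so n ≤ 2^2.8372 = 7.146 → at most 7.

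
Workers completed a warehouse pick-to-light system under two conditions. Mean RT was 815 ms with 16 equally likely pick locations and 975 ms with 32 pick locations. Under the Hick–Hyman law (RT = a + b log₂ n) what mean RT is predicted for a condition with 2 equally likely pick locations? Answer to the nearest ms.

Fit slope and intercept:
  b = (975 − 815) / (log₂ 32 − log₂ 16) = 160 / (5 − 4) = 160 ms/bit
  a = 815 − 160 × 4 = 175 ms
Then RT(2) = 175 + 160 × log₂ 2 = 175 + 160 × 1 ≈ 335.000 ms.

335 ms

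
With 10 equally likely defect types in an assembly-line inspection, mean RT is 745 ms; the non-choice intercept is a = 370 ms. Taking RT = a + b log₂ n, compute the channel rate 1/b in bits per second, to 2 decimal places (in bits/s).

8.86 bits/s

b = (745 − 370)/log₂ 10 = 375/3.3219 = 112.886 ms per bit = 0.11289 s/bit; the reciprocal is 8.858 bits/s.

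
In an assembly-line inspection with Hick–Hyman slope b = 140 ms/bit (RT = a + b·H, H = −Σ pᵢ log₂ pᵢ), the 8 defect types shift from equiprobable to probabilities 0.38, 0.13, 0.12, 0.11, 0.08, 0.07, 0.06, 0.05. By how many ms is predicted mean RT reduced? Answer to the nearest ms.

49 ms

The RT saving is b·ΔH. Equiprobable H₀ = log₂(8) = 3.0000 bits; with the given probabilities H = 2.6501 bits.
b·(H₀ − H) = 140 × (3.0000 − 2.6501) = 48.98 ms.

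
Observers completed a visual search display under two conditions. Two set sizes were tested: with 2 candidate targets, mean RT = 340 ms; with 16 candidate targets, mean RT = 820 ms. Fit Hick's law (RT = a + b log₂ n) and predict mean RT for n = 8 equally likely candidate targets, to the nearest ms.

660 ms

Fit slope and intercept:
  b = (820 − 340) / (log₂ 16 − log₂ 2) = 480 / (4 − 1) = 160 ms/bit
  a = 340 − 160 × 1 = 180 ms
Then RT(8) = 180 + 160 × log₂ 8 = 180 + 160 × 3 ≈ 660.000 ms.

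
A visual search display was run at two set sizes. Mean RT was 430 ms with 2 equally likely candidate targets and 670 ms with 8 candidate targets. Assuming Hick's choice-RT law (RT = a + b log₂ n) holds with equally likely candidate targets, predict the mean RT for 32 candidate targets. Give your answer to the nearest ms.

910 ms

RT is linear in log₂ n, so two points fix the line:
  b = (670 − 430) / (log₂ 8 − log₂ 2) = 240 / (3 − 1) = 120 ms/bit
  a = 430 − 120 × 1 = 310 ms
Then RT(32) = 310 + 120 × log₂ 32 = 310 + 120 × 5 ≈ 910.000 ms.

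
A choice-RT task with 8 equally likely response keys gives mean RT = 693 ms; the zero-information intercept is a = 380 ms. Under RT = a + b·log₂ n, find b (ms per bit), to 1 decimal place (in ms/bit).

104.3 ms/bit

b = (693 − 380) / log₂(8) = 313 / 3 = 104.333 ms/bit.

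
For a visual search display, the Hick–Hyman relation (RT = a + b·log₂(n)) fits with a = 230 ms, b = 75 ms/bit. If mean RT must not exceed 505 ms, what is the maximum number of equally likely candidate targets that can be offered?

12

Information budget: (505 − 230)/75 = 3.6667 bits, so n ≤ 2^3.6667 = 12.699 → at most 12.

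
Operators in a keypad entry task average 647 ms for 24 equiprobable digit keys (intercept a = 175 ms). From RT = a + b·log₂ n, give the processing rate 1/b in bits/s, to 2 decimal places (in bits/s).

9.71 bits/s

b = (647 − 175)/log₂ 24 = 472/4.5850 = 102.945 ms per bit = 0.10295 s/bit; the reciprocal is 9.714 bits/s.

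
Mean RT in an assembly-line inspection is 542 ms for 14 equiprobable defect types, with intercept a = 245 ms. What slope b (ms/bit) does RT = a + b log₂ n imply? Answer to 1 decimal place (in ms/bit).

b = (542 − 245) / log₂(14) = 297 / 3.8074 = 78.007 ms/bit.

78.0 ms/bit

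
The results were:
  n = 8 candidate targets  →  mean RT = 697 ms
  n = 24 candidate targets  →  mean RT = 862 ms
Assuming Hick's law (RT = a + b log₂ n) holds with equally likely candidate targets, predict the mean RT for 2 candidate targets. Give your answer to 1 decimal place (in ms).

488.8 ms

With log₂ n on the abscissa the relation is linear; from the two conditions:
  b = (862 − 697) / (log₂ 24 − log₂ 8) = 165 / (4.5850 − 3) = 104.103 ms/bit
  a = 697 − 104.103 × 3 = 384.690 ms
Then RT(2) = 384.690 + 104.103 × log₂ 2 = 384.690 + 104.103 × 1 ≈ 488.793 ms.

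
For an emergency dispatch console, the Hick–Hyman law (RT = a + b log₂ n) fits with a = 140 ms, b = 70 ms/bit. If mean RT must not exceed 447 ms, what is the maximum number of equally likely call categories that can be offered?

70·log₂ n ≤ 447 − 140 = 307, giving log₂ n ≤ 4.3857 and n ≤ 20.904. The largest whole number is 20.

20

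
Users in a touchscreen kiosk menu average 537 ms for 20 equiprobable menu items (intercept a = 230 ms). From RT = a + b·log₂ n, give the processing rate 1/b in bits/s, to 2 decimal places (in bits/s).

14.08 bits/s

Choice component = 537 − 230 = 307 ms over log₂(20) = 4.3219 bits.
b = 307 / 4.3219 = 71.033 ms/bit, so 1/b = 14.078 bits/s.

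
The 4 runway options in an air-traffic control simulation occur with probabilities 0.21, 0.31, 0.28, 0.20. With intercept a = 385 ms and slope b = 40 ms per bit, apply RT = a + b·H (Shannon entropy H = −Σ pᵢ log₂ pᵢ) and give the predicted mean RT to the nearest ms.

H = 0.21·log₂(1/0.21) + 0.31·log₂(1/0.31) + 0.28·log₂(1/0.28) + 0.20·log₂(1/0.20) = 1.9752 bits.
RT = 385 + 40 × 1.9752 = 464.01 ms.

464 ms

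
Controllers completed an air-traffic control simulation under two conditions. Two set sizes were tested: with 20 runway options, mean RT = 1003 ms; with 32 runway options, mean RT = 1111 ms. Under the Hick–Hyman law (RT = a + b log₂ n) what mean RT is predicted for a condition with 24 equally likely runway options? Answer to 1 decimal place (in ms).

1044.9 ms

With log₂ n on the abscissa the relation is linear; from the two conditions:
  b = (1111 − 1003) / (log₂ 32 − log₂ 20) = 108 / (5 − 4.3219) = 159.275 ms/bit
  a = 1003 − 159.275 × 4.3219 = 314.624 ms
Then RT(24) = 314.624 + 159.275 × log₂ 24 = 314.624 + 159.275 × 4.5850 ≈ 1044.895 ms.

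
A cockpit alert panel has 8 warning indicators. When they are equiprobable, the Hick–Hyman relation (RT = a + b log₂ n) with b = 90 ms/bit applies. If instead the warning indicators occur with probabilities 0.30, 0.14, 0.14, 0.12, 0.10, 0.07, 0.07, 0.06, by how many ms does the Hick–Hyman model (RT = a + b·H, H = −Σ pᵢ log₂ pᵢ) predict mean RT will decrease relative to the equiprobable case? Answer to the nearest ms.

18 ms

Equiprobable entropy H₀ = log₂ 8 = 3.0000 bits.
Skewed entropy H = −Σ pᵢ log₂ pᵢ = 2.7952 bits.
ΔRT = b·(H₀ − H) = 90 × 0.2048 = 18.43 ms.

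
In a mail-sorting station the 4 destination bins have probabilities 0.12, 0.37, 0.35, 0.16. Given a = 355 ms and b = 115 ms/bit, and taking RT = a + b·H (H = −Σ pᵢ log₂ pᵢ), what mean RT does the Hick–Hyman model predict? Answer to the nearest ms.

568 ms

H = 0.12·log₂(1/0.12) + 0.37·log₂(1/0.37) + 0.35·log₂(1/0.35) + 0.16·log₂(1/0.16) = 1.8509 bits.
RT = 355 + 115 × 1.8509 = 567.86 ms.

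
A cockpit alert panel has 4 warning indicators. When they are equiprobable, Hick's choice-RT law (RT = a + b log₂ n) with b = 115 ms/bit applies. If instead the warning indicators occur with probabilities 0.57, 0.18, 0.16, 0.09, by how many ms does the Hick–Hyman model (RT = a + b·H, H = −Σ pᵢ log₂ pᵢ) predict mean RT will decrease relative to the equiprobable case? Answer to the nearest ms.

The RT saving is b·ΔH. Equiprobable H₀ = log₂(4) = 2.0000 bits; with the given probabilities H = 1.6432 bits.
b·(H₀ − H) = 115 × (2.0000 − 1.6432) = 41.03 ms.

41 ms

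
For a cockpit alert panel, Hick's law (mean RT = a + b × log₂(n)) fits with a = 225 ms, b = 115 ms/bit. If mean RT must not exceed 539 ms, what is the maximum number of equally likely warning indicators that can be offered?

6

Information budget: (539 − 225)/115 = 2.7304 bits, so n ≤ 2^2.7304 = 6.637 → at most 6.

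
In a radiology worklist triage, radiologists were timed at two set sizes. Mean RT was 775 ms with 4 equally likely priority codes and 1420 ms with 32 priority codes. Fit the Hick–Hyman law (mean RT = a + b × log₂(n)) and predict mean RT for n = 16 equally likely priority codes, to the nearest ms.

Solve the two-equation system in a and b:
  b = (1420 − 775) / (log₂ 32 − log₂ 4) = 645 / (5 − 2) = 215 ms/bit
  a = 775 − 215 × 2 = 345 ms
Then RT(16) = 345 + 215 × log₂ 16 = 345 + 215 × 4 ≈ 1205.000 ms.

1205 ms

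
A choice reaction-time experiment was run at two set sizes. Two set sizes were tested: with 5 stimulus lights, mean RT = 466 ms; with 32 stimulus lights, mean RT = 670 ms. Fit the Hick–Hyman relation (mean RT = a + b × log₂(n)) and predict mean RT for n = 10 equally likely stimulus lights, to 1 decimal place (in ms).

With log₂ n on the abscissa the relation is linear; from the two conditions:
  b = (670 − 466) / (log₂ 32 − log₂ 5) = 204 / (5 − 2.3219) = 76.174 ms/bit
  a = 466 − 76.174 × 2.3219 = 289.129 ms
Then RT(10) = 289.129 + 76.174 × log₂ 10 = 289.129 + 76.174 × 3.3219 ≈ 542.174 ms.

542.2 ms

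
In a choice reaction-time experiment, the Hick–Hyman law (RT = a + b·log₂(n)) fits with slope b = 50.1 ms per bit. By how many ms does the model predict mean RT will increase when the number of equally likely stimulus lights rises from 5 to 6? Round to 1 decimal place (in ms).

The intercept a cancels: ΔRT = b·(log₂ n₂ − log₂ n₁) = b·log₂(n₂/n₁).
log₂(6) − log₂(5) = 2.5850 − 2.3219 = 0.2630.
ΔRT = 50.1 × 0.2630 = 13.178 ms.

13.2 ms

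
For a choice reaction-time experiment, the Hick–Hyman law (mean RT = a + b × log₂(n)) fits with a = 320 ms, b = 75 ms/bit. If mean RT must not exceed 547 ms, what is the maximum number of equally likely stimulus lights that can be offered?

Set 320 + 75·log₂ n ≤ 547 → log₂ n ≤ (547 − 320)/75 = 3.0267.
So n ≤ 2^3.0267 = 8.149; the largest integer n is 8.

8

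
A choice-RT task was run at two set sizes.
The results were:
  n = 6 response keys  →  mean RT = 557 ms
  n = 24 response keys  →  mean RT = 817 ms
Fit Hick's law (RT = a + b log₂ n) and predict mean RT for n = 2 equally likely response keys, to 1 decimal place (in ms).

Fit slope and intercept:
  b = (817 − 557) / (log₂ 24 − log₂ 6) = 260 / (4.5850 − 2.5850) = 130.000 ms/bit
  a = 557 − 130.000 × 2.5850 = 220.955 ms
Then RT(2) = 220.955 + 130.000 × log₂ 2 = 220.955 + 130.000 × 1 ≈ 350.955 ms.

351.0 ms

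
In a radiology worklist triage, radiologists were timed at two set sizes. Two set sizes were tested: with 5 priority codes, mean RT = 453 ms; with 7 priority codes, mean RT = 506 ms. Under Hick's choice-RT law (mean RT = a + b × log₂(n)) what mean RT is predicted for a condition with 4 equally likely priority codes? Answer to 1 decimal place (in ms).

417.9 ms

Fit slope and intercept:
  b = (506 − 453) / (log₂ 7 − log₂ 5) = 53 / (2.8074 − 2.3219) = 109.182 ms/bit
  a = 453 − 109.182 × 2.3219 = 199.487 ms
Then RT(4) = 199.487 + 109.182 × log₂ 4 = 199.487 + 109.182 × 2 ≈ 417.851 ms.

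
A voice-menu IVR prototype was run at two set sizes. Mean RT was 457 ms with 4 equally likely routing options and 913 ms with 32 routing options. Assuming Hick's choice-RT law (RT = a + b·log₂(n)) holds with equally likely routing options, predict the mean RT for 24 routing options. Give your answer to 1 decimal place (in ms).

849.9 ms

Solve the two-equation system in a and b:
  b = (913 − 457) / (log₂ 32 − log₂ 4) = 456 / (5 − 2) = 152.000 ms/bit
  a = 457 − 152.000 × 2 = 153.000 ms
Then RT(24) = 153.000 + 152.000 × log₂ 24 = 153.000 + 152.000 × 4.5850 ≈ 849.914 ms.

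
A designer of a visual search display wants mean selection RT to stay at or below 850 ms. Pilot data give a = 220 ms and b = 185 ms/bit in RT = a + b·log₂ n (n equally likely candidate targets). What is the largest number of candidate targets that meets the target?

10

Information budget: (850 − 220)/185 = 3.4054 bits, so n ≤ 2^3.4054 = 10.596 → at most 10.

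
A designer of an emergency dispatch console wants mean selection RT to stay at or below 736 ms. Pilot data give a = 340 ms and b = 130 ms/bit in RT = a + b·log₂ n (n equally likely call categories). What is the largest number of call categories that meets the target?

8

130·log₂ n ≤ 736 − 340 = 396, giving log₂ n ≤ 3.0462 and n ≤ 8.260. The largest whole number is 8.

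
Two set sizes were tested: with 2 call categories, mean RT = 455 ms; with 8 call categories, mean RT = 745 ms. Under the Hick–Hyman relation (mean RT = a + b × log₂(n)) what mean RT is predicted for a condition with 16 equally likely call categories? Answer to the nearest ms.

Solve the two-equation system in a and b:
  b = (745 − 455) / (log₂ 8 − log₂ 2) = 290 / (3 − 1) = 145 ms/bit
  a = 455 − 145 × 1 = 310 ms
Then RT(16) = 310 + 145 × log₂ 16 = 310 + 145 × 4 ≈ 890.000 ms.

890 ms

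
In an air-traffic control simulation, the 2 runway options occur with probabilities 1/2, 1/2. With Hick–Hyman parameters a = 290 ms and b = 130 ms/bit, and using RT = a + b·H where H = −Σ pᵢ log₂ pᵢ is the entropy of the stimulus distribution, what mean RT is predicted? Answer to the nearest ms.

Each term −pᵢ log₂ pᵢ: 0.5·1 + 0.5·1; summed, H = 1.000 bits.
Mean RT = a + bH = 290 + 130·1.000 = 420.00 ms.

420 ms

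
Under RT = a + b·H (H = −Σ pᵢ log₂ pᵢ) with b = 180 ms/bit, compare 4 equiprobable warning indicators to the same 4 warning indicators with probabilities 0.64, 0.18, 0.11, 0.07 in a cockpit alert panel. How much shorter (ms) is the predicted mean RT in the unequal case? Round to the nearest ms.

The RT saving is b·ΔH. Equiprobable H₀ = log₂(4) = 2.0000 bits; with the given probabilities H = 1.4762 bits.
b·(H₀ − H) = 180 × (2.0000 − 1.4762) = 94.28 ms.

94 ms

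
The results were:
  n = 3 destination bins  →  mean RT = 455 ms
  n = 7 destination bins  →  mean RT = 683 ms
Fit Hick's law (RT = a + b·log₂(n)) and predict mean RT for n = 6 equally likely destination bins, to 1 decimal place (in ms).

641.5 ms

With log₂ n on the abscissa the relation is linear; from the two conditions:
  b = (683 − 455) / (log₂ 7 − log₂ 3) = 228 / (2.8074 − 1.5850) = 186.519 ms/bit
  a = 455 − 186.519 × 1.5850 = 159.374 ms
Then RT(6) = 159.374 + 186.519 × log₂ 6 = 159.374 + 186.519 × 2.5850 ≈ 641.519 ms.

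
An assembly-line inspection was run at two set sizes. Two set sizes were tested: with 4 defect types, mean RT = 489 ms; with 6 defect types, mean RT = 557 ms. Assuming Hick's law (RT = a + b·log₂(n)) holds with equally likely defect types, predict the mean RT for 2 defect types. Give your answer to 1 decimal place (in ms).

With log₂ n on the abscissa the relation is linear; from the two conditions:
  b = (557 − 489) / (log₂ 6 − log₂ 4) = 68 / (2.5850 − 2) = 116.247 ms/bit
  a = 489 − 116.247 × 2 = 256.506 ms
Then RT(2) = 256.506 + 116.247 × log₂ 2 = 256.506 + 116.247 × 1 ≈ 372.753 ms.

372.8 ms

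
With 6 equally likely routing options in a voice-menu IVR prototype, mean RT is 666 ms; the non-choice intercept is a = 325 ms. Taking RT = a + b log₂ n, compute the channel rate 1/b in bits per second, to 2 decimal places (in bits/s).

b = (666 − 325)/log₂ 6 = 341/2.5850 = 131.917 ms per bit = 0.13192 s/bit; the reciprocal is 7.581 bits/s.

7.58 bits/s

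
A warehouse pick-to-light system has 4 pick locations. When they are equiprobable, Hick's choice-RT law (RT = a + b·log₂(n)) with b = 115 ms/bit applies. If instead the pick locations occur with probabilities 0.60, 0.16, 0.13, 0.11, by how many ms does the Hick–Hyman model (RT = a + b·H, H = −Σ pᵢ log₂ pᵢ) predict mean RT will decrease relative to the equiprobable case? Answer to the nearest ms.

46 ms

Equiprobable entropy H₀ = log₂ 4 = 2.0000 bits.
Skewed entropy H = −Σ pᵢ log₂ pᵢ = 1.5981 bits.
ΔRT = b·(H₀ − H) = 115 × 0.4019 = 46.22 ms.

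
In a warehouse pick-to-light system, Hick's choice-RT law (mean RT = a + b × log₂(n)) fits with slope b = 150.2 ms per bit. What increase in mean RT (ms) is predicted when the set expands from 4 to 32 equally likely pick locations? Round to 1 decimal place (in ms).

ΔRT = (a + b log₂ n₂) − (a + b log₂ n₁) = b·(log₂ n₂ − log₂ n₁).
log₂(32) − log₂(4) = log₂(32/4) = log₂(8) = 3.
ΔRT = 150.2 × 3.0000 = 450.600 ms.

450.6 ms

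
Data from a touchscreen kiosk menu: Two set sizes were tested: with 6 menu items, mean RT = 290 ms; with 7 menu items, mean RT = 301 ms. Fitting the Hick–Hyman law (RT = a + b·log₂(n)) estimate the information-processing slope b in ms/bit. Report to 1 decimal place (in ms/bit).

Slope: b = (301 − 290) / (log₂ 7 − log₂ 6) = 11/0.2224 = 49.462 ms/bit.

49.5 ms/bit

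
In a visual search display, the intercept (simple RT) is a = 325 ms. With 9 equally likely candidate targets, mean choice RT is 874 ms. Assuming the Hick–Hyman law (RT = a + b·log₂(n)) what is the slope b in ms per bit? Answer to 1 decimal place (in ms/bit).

173.2 ms/bit

b = (874 − 325) / log₂(9) = 549 / 3.1699 = 173.190 ms/bit.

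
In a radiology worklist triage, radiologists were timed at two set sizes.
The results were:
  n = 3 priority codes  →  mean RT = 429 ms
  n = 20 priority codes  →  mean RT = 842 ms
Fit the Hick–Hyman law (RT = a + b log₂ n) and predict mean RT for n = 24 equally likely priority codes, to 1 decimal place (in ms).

881.7 ms

RT is linear in log₂ n, so two points fix the line:
  b = (842 − 429) / (log₂ 20 − log₂ 3) = 413 / (4.3219 − 1.5850) = 150.897 ms/bit
  a = 429 − 150.897 × 1.5850 = 189.834 ms
Then RT(24) = 189.834 + 150.897 × log₂ 24 = 189.834 + 150.897 × 4.5850 ≈ 881.691 ms.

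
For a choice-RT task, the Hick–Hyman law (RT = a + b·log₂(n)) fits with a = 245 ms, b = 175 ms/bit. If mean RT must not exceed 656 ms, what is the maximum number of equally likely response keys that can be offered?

Set 245 + 175·log₂ n ≤ 656 → log₂ n ≤ (656 − 245)/175 = 2.3486.
So n ≤ 2^2.3486 = 5.093; the largest integer n is 5.

5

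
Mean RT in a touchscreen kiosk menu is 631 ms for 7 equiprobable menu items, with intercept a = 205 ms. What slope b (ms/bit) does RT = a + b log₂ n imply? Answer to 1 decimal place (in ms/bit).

log₂(7) = 2.8074 bits.
b = (RT − a)/log₂ n = (631 − 205) / 2.8074 = 151.744 ms/bit.

151.7 ms/bit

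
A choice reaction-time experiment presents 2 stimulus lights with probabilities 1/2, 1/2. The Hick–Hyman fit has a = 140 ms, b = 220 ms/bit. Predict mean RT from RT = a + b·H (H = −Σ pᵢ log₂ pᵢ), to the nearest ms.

H = −Σ pᵢ log₂ pᵢ = 0.5·1 + 0.5·1 = 1.000 bits.
RT = 140 + 220 × 1.000 = 360.00 ms.

360 ms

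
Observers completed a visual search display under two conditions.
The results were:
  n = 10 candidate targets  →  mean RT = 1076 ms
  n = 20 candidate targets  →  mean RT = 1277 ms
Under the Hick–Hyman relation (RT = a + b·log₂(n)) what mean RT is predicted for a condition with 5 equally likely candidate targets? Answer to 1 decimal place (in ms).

With log₂ n on the abscissa the relation is linear; from the two conditions:
  b = (1277 − 1076) / (log₂ 20 − log₂ 10) = 201 / (4.3219 − 3.3219) = 201.000 ms/bit
  a = 1076 − 201.000 × 3.3219 = 408.292 ms
Then RT(5) = 408.292 + 201.000 × log₂ 5 = 408.292 + 201.000 × 2.3219 ≈ 875.000 ms.

875.0 ms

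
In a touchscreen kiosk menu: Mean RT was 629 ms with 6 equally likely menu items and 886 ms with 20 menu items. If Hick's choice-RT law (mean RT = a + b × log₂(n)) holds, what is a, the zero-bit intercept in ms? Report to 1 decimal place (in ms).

246.5 ms

Slope: b = (886 − 629) / (log₂ 20 − log₂ 6) = 257/1.7370 = 147.959 ms/bit.
a = RT₁ − b·log₂ n₁ = 629 − 147.959 × 2.5850 = 246.531 ms.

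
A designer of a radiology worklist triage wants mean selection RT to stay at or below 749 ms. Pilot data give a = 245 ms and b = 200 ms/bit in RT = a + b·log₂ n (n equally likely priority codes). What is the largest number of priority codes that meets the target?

200·log₂ n ≤ 749 − 245 = 504, giving log₂ n ≤ 2.5200 and n ≤ 5.736. The largest whole number is 5.

5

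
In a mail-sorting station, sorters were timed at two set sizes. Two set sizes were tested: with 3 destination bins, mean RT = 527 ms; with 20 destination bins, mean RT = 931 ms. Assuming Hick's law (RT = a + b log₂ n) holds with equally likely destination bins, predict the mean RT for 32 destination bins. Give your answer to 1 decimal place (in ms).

1031.1 ms

Solve the two-equation system in a and b:
  b = (931 − 527) / (log₂ 20 − log₂ 3) = 404 / (4.3219 − 1.5850) = 147.609 ms/bit
  a = 527 − 147.609 × 1.5850 = 293.046 ms
Then RT(32) = 293.046 + 147.609 × log₂ 32 = 293.046 + 147.609 × 5 ≈ 1031.089 ms.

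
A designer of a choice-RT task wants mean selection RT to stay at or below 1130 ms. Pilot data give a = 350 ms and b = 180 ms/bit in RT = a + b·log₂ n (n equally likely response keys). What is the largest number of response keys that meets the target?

20

Information budget: (1130 − 350)/180 = 4.3333 bits, so n ≤ 2^4.3333 = 20.159 → at most 20.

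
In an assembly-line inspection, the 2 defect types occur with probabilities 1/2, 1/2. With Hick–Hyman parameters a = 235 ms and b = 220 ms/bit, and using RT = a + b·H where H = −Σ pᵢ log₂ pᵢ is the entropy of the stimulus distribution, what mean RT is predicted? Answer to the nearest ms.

Each term −pᵢ log₂ pᵢ: 0.5·1 + 0.5·1; summed, H = 1.000 bits.
Mean RT = a + bH = 235 + 220·1.000 = 455.00 ms.

455 ms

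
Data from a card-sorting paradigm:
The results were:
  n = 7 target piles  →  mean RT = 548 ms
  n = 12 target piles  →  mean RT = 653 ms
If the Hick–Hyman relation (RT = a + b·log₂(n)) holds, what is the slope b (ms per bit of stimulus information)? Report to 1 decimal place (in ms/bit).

135.0 ms/bit

The slope on a log₂ axis is (653 − 548) / (3.5850 − 2.8074) = 135.030 ms/bit.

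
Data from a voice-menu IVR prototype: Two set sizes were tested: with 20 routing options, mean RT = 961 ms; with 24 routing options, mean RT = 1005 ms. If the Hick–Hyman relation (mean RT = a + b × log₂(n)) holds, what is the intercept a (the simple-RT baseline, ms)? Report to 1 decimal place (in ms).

The slope on a log₂ axis is (1005 − 961) / (4.5850 − 4.3219) = 167.278 ms/bit.
Intercept: a = 961 − 167.278·log₂(20) = 238.034 ms.

238.0 ms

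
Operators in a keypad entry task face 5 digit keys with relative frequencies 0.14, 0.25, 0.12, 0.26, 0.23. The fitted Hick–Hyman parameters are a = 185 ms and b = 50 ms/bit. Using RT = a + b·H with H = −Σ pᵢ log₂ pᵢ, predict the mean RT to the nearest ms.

Entropy contributions −pᵢ log₂ pᵢ: 0.3971, 0.5000, 0.3671, 0.5053, 0.4877; sum H = 2.2571 bits.
RT = a + bH = 185 + 50·2.2571 = 297.86 ms.

298 ms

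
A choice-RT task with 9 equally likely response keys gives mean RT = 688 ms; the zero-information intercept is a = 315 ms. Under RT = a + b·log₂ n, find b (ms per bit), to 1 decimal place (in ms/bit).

log₂(9) = 3.1699 bits.
b = (RT − a)/log₂ n = (688 − 315) / 3.1699 = 117.668 ms/bit.

117.7 ms/bit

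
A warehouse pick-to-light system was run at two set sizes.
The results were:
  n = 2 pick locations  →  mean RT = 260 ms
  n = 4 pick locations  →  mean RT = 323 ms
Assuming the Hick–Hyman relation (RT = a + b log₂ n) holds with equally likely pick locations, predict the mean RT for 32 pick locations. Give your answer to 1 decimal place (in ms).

512.0 ms

Fit slope and intercept:
  b = (323 − 260) / (log₂ 4 − log₂ 2) = 63 / (2 − 1) = 63.000 ms/bit
  a = 260 − 63.000 × 1 = 197.000 ms
Then RT(32) = 197.000 + 63.000 × log₂ 32 = 197.000 + 63.000 × 5 ≈ 512.000 ms.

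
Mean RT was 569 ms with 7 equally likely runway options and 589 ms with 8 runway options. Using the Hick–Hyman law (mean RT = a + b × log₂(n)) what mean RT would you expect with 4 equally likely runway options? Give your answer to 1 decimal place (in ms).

485.2 ms

Solve the two-equation system in a and b:
  b = (589 − 569) / (log₂ 8 − log₂ 7) = 20 / (3 − 2.8074) = 103.818 ms/bit
  a = 569 − 103.818 × 2.8074 = 277.546 ms
Then RT(4) = 277.546 + 103.818 × log₂ 4 = 277.546 + 103.818 × 2 ≈ 485.182 ms.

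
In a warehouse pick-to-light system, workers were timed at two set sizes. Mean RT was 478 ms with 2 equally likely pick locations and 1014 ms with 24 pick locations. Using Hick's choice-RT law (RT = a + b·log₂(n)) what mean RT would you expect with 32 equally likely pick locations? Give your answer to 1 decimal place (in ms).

1076.1 ms

Fit slope and intercept:
  b = (1014 − 478) / (log₂ 24 − log₂ 2) = 536 / (4.5850 − 1) = 149.513 ms/bit
  a = 478 − 149.513 × 1 = 328.487 ms
Then RT(32) = 328.487 + 149.513 × log₂ 32 = 328.487 + 149.513 × 5 ≈ 1076.054 ms.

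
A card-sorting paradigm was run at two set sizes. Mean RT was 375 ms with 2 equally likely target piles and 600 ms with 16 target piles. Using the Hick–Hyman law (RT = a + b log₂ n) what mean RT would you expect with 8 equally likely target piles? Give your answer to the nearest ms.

Fit slope and intercept:
  b = (600 − 375) / (log₂ 16 − log₂ 2) = 225 / (4 − 1) = 75 ms/bit
  a = 375 − 75 × 1 = 300 ms
Then RT(8) = 300 + 75 × log₂ 8 = 300 + 75 × 3 ≈ 525.000 ms.

525 ms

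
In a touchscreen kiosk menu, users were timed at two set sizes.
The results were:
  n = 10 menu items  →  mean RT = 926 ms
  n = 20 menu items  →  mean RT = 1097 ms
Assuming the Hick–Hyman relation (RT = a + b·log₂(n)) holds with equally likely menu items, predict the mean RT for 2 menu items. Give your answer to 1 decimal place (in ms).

529.0 ms

With log₂ n on the abscissa the relation is linear; from the two conditions:
  b = (1097 − 926) / (log₂ 20 − log₂ 10) = 171 / (4.3219 − 3.3219) = 171.000 ms/bit
  a = 926 − 171.000 × 3.3219 = 357.950 ms
Then RT(2) = 357.950 + 171.000 × log₂ 2 = 357.950 + 171.000 × 1 ≈ 528.950 ms.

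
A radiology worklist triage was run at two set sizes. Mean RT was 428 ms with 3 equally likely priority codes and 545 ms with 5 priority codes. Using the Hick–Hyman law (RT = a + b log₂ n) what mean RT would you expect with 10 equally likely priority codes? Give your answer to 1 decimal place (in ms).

Fit slope and intercept:
  b = (545 − 428) / (log₂ 5 − log₂ 3) = 117 / (2.3219 − 1.5850) = 158.759 ms/bit
  a = 428 − 158.759 × 1.5850 = 176.373 ms
Then RT(10) = 176.373 + 158.759 × log₂ 10 = 176.373 + 158.759 × 3.3219 ≈ 703.759 ms.

703.8 ms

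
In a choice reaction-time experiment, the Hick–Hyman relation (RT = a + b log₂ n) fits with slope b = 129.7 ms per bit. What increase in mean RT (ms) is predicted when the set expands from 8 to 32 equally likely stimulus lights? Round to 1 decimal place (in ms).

259.4 ms

Only the slope matters, since a is common to both: ΔRT = b·log₂(n₂/n₁).
log₂(32) − log₂(8) = log₂(32/8) = log₂(4) = 2.
ΔRT = 129.7 × 2.0000 = 259.400 ms.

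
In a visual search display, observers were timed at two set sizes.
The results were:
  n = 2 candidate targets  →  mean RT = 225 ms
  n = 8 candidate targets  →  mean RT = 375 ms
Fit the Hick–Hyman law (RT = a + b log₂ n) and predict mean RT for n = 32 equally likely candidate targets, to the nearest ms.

Fit slope and intercept:
  b = (375 − 225) / (log₂ 8 − log₂ 2) = 150 / (3 − 1) = 75 ms/bit
  a = 225 − 75 × 1 = 150 ms
Then RT(32) = 150 + 75 × log₂ 32 = 150 + 75 × 5 ≈ 525.000 ms.

525 ms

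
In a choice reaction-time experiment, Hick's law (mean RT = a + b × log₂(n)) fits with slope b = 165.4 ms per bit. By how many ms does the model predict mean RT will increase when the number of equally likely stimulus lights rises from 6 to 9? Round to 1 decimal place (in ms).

96.8 ms

Only the slope matters, since a is common to both: ΔRT = b·log₂(n₂/n₁).
log₂(9) − log₂(6) = 3.1699 − 2.5850 = 0.5850.
ΔRT = 165.4 × 0.5850 = 96.753 ms.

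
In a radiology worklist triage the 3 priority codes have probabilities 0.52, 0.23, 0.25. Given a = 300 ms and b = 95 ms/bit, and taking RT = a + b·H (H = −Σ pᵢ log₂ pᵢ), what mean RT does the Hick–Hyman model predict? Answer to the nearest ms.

H = 0.52·log₂(1/0.52) + 0.23·log₂(1/0.23) + 0.25·log₂(1/0.25) = 1.4782 bits.
RT = 300 + 95 × 1.4782 = 440.43 ms.

440 ms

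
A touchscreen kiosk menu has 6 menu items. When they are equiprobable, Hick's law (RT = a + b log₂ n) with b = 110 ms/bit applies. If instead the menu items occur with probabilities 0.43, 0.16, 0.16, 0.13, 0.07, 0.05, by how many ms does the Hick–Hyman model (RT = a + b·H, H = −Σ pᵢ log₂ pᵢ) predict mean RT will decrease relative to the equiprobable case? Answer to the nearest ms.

Equiprobable entropy H₀ = log₂ 6 = 2.5850 bits.
Skewed entropy H = −Σ pᵢ log₂ pᵢ = 2.2369 bits.
ΔRT = b·(H₀ − H) = 110 × 0.3481 = 38.29 ms.

38 ms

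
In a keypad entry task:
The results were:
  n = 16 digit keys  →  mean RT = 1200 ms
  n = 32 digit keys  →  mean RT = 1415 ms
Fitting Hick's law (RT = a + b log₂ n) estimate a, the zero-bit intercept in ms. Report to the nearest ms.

b = (RT₂ − RT₁)/(log₂ n₂ − log₂ n₁) = (1415 − 1200)/(5 − 4) = 215 ms/bit.
Intercept: a = 1200 − 215·log₂(16) = 340.000 ms.

340 ms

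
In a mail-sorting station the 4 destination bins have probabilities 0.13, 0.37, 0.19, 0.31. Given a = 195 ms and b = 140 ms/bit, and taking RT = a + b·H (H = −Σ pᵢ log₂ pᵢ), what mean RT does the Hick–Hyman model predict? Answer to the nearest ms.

460 ms

Entropy contributions −pᵢ log₂ pᵢ: 0.3826, 0.5307, 0.4552, 0.5238; sum H = 1.8924 bits.
RT = a + bH = 195 + 140·1.8924 = 459.94 ms.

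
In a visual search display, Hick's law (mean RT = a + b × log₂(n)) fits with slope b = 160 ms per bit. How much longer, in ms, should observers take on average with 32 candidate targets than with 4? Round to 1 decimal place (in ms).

480.0 ms

ΔRT = (a + b log₂ n₂) − (a + b log₂ n₁) = b·(log₂ n₂ − log₂ n₁).
log₂(32) − log₂(4) = log₂(32/4) = log₂(8) = 3.
ΔRT = 160 × 3.0000 = 480.000 ms.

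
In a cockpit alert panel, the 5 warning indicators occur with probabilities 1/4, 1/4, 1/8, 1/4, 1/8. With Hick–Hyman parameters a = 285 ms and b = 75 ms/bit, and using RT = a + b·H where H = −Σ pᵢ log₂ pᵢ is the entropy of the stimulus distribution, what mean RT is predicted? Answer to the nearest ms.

454 ms

Each term −pᵢ log₂ pᵢ: 0.25·2 + 0.25·2 + 0.125·3 + 0.25·2 + 0.125·3; summed, H = 2.250 bits.
Mean RT = a + bH = 285 + 75·2.250 = 453.75 ms.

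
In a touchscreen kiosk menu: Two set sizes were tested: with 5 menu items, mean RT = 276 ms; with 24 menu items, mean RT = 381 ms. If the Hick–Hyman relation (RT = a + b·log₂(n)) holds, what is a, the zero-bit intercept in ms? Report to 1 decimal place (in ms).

Slope: b = (381 − 276) / (log₂ 24 − log₂ 5) = 105/2.2630 = 46.398 ms/bit.
Intercept: a = 276 − 46.398·log₂(5) = 168.267 ms.

168.3 ms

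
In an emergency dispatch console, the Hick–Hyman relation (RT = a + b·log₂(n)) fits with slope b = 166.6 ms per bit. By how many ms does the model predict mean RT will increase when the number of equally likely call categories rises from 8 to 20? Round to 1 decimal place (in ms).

220.2 ms

Only the slope matters, since a is common to both: ΔRT = b·log₂(n₂/n₁).
log₂(20) − log₂(8) = 4.3219 − 3 = 1.3219.
ΔRT = 166.6 × 1.3219 = 220.233 ms.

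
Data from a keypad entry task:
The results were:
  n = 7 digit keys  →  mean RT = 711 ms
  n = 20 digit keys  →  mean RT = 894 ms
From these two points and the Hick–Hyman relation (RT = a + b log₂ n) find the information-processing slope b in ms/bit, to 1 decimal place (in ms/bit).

120.8 ms/bit

b = (RT₂ − RT₁)/(log₂ n₂ − log₂ n₁) = (894 − 711)/(4.3219 − 2.8074) = 120.826 ms/bit.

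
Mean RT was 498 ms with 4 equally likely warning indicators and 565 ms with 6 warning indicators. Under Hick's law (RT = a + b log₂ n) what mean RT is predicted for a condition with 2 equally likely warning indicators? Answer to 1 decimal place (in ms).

Solve the two-equation system in a and b:
  b = (565 − 498) / (log₂ 6 − log₂ 4) = 67 / (2.5850 − 2) = 114.537 ms/bit
  a = 498 − 114.537 × 2 = 268.925 ms
Then RT(2) = 268.925 + 114.537 × log₂ 2 = 268.925 + 114.537 × 1 ≈ 383.463 ms.

383.5 ms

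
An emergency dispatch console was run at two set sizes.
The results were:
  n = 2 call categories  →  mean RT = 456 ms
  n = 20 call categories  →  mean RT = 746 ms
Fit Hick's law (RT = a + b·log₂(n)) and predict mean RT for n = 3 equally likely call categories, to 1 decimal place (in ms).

507.1 ms

RT is linear in log₂ n, so two points fix the line:
  b = (746 − 456) / (log₂ 20 − log₂ 2) = 290 / (4.3219 − 1) = 87.299 ms/bit
  a = 456 − 87.299 × 1 = 368.701 ms
Then RT(3) = 368.701 + 87.299 × log₂ 3 = 368.701 + 87.299 × 1.5850 ≈ 507.066 ms.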